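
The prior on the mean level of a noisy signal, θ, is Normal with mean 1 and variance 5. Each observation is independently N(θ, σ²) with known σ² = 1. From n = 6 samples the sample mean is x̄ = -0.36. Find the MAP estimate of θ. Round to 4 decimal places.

n = 6, x̄ = -0.36.
For a Normal prior and Normal likelihood with known variance, the posterior is Normal; its mode equals its mean, the precision-weighted average.
Prior precision 1/σ₀² = 1/5 = 0.2; data precision n/σ² = 6/1 = 6.
θ̂ = (0.2·1 + 6·(-0.36)) / (0.2 + 6) = (-1.96)/6.2 = -49/155 ≈ -0.3161.

θ̂_MAP = -0.3161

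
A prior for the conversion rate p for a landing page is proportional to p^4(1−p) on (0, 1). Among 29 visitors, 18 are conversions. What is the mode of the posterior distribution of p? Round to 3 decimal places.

p̂_MAP = 0.647

The prior density ∝ p^4(1−p)^1 is the kernel of Beta(5, 2).
Data: 18 successes in 29 trials. The binomial likelihood contributes p^18(1−p)^11, so the posterior is Beta(5+18, 2+11) = Beta(23, 13).
For Beta(a, b) with a, b > 1 the mode is (a−1)/(a+b−2) = 22/34 ≈ 0.647.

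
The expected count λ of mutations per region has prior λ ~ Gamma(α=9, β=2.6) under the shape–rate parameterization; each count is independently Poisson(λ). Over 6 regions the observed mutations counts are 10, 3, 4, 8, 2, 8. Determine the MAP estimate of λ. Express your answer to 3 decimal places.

λ̂_MAP = 5.000

Σxᵢ = 10+3+4+8+2+8 = 35, with n = 6.
Posterior ∝ λ^8e^(−2.6λ) · λ^35e^(−6λ) = λ^43e^(−8.6λ), i.e. Gamma(shape=44, rate=8.6).
The mode of a Gamma(a, b) with a ≥ 1 (shape–rate) is (a−1)/b = 43/8.6 ≈ 5.000.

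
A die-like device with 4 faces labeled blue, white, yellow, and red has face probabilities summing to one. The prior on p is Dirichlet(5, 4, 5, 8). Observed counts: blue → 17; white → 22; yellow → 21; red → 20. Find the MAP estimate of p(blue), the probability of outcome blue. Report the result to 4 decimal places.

MAP estimate of p(blue) = 0.2143

The posterior is Dirichlet(αᵢ + nᵢ) = Dirichlet(22, 26, 26, 28).
For a Dirichlet(a₁,…,a_K) with all aᵢ > 1, the mode has j-th component (aⱼ − 1)/(Σaᵢ − K).
Here Σaᵢ = 102 and K = 4, so p(blue) = (22 − 1)/(102 − 4) = 21/98 ≈ 0.2143.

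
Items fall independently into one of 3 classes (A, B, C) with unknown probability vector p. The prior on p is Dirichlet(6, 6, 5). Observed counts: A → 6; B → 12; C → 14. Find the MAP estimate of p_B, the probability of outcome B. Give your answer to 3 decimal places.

The posterior is Dirichlet(αᵢ + nᵢ) = Dirichlet(12, 18, 19).
For a Dirichlet(a₁,…,a_K) with all aᵢ > 1, the mode has j-th component (aⱼ − 1)/(Σaᵢ − K).
Here Σaᵢ = 49 and K = 3, so p_B = (18 − 1)/(49 − 3) = 17/46 ≈ 0.370.

MAP estimate of p_B = 0.370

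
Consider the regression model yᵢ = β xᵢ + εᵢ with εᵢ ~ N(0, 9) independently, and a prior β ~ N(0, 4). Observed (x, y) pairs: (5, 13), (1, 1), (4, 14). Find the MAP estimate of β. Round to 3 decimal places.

log p(β | y) = −Σ(yᵢ − βxᵢ)²/(2·9) − β²/(2·4) + const.
Setting the derivative to zero: Σxᵢ(yᵢ − βxᵢ)/9 − β/4 = 0, so β = Σxᵢyᵢ / (Σxᵢ² + σ²/τ²).
Σxᵢyᵢ = 5·13 + 1·1 + 4·14 = 122; Σxᵢ² = 42; σ²/τ² = 2.25.
β̂_MAP = 122 / (42 + 2.25) = 122/44.25 ≈ 2.757.

β̂_MAP = 2.757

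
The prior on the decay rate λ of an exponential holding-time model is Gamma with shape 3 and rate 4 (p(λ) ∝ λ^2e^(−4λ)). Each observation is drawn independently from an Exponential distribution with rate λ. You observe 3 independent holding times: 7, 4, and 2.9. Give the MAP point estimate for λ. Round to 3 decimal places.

The Exponential(rate=λ) likelihood is ∝ λ^n e^(−λΣtᵢ). Here n = 3 and Σtᵢ = 7 + 4 + 2.9 = 13.9.
Posterior ∝ λ^2e^(−4λ) · λ^3e^(−13.9λ) = λ^5e^(−17.9λ), i.e. Gamma(6, 17.9).
Mode = (a−1)/b = 5/17.9 ≈ 0.279.

λ̂_MAP = 0.279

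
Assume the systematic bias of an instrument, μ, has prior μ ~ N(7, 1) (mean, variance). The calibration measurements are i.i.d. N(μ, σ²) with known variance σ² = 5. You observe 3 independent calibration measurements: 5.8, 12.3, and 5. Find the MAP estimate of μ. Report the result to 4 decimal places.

n = 3; x̄ = (5.8 + 12.3 + 5)/3 = 23.1/3 = 7.7.
For a Normal prior and Normal likelihood with known variance, the posterior is Normal; its mode equals its mean, the precision-weighted average.
Prior precision 1/σ₀² = 1/1 = 1; data precision n/σ² = 3/5 = 0.6.
μ̂ = (1·7 + 0.6·7.7) / (1 + 0.6) = 11.62/1.6 = 7.2625.

μ̂_MAP = 7.2625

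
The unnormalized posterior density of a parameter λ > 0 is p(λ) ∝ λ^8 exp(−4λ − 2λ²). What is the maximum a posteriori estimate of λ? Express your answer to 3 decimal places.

λ̂_MAP = 1.000

ℓ'(λ) = 8/λ − 4 − 4λ. Setting this to zero and multiplying by λ: 4λ² + 4λ − 8 = 0.
λ = (−4 + √(4² + 4·4·8)) / (2·4) = (−4 + √144) / 8 = (−4 + 12)/8 = 1.
ℓ''(λ) = −8/λ² − 4 < 0, confirming a maximum.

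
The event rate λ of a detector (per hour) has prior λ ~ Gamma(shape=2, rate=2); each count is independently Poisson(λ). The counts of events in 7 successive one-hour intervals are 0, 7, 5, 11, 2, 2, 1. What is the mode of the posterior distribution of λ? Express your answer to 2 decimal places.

Σxᵢ = 0+7+5+11+2+2+1 = 28, with n = 7.
Posterior ∝ λe^(−2λ) · λ^28e^(−7λ) = λ^29e^(−9λ), i.e. Gamma(shape=30, rate=9).
The mode of a Gamma(a, b) with a ≥ 1 (shape–rate) is (a−1)/b = 29/9 ≈ 3.22.

λ̂_MAP = 3.22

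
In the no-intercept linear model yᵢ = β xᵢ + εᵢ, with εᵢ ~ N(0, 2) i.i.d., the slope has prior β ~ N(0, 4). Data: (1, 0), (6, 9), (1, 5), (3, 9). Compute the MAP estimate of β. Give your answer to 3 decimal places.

β̂_MAP = 1.811

log p(β | y) = −Σ(yᵢ − βxᵢ)²/(2·2) − β²/(2·4) + const.
Setting the derivative to zero: Σxᵢ(yᵢ − βxᵢ)/2 − β/4 = 0, so β = Σxᵢyᵢ / (Σxᵢ² + σ²/τ²).
Σxᵢyᵢ = 1·0 + 6·9 + 1·5 + 3·9 = 86; Σxᵢ² = 47; σ²/τ² = 0.5.
β̂_MAP = 86 / (47 + 0.5) = 86/47.5 ≈ 1.811.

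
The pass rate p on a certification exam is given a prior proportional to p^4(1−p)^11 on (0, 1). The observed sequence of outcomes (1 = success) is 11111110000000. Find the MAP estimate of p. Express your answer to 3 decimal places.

p̂_MAP = 0.379

The prior density ∝ p^4(1−p)^11 is the kernel of Beta(5, 12).
Data: 7 successes in 14 trials (from the sequence). The binomial likelihood contributes p^7(1−p)^7, so the posterior is Beta(5+7, 12+7) = Beta(12, 19).
For Beta(a, b) with a, b > 1 the mode is (a−1)/(a+b−2) = 11/29 ≈ 0.379.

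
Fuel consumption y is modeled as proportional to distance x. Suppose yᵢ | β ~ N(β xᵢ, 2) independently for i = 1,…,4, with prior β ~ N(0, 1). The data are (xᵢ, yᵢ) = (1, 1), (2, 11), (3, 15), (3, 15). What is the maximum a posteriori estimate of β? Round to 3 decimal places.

β̂_MAP = 4.520

log p(β | y) = −Σ(yᵢ − βxᵢ)²/(2·2) − β²/(2·1) + const.
Setting the derivative to zero: Σxᵢ(yᵢ − βxᵢ)/2 − β/1 = 0, so β = Σxᵢyᵢ / (Σxᵢ² + σ²/τ²).
Σxᵢyᵢ = 1·1 + 2·11 + 3·15 + 3·15 = 113; Σxᵢ² = 23; σ²/τ² = 2.
β̂_MAP = 113 / (23 + 2) = 113/25 ≈ 4.520.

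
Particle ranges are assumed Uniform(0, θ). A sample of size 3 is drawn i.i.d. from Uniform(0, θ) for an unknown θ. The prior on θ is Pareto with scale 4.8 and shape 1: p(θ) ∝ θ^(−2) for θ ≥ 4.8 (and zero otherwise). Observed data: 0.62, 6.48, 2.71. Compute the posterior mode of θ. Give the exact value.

The Uniform(0, θ) likelihood is θ^(−n) for θ ≥ max(xᵢ), zero otherwise. Here max(xᵢ) = 6.48.
Posterior ∝ θ^(−2) · θ^(−3) = θ^(−5) on θ ≥ max(4.8, 6.48) = 6.48.
This density is strictly decreasing in θ, so the posterior mode lies at the lower boundary of the support.

θ̂_MAP = 6.48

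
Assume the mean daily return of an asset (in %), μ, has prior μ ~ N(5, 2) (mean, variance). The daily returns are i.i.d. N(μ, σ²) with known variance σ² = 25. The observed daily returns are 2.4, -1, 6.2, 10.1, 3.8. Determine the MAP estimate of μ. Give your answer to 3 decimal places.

n = 5; x̄ = (2.4 + (-1) + 6.2 + 10.1 + 3.8)/5 = 21.5/5 = 4.3.
For a Normal prior and Normal likelihood with known variance, the posterior is Normal; its mode equals its mean, the precision-weighted average.
Prior precision 1/σ₀² = 1/2 = 0.5; data precision n/σ² = 5/25 = 0.2.
μ̂ = (0.5·5 + 0.2·4.3) / (0.5 + 0.2) = 3.36/0.7 = 4.800.

μ̂_MAP = 4.800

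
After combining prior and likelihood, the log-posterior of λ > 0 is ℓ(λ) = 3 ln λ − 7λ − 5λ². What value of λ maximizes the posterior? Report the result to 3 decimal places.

λ̂_MAP = 0.300

ℓ'(λ) = 3/λ − 7 − 10λ. Setting this to zero and multiplying by λ: 10λ² + 7λ − 3 = 0.
λ = (−7 + √(7² + 4·10·3)) / (2·10) = (−7 + √169) / 20 = (−7 + 13)/20 = 3/10.
ℓ''(λ) = −3/λ² − 10 < 0, confirming a maximum.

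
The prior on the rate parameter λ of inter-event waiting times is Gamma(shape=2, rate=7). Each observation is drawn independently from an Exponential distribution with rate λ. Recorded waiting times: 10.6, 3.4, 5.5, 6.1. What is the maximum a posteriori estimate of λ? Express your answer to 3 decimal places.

The Exponential(rate=λ) likelihood is ∝ λ^n e^(−λΣtᵢ). Here n = 4 and Σtᵢ = 10.6 + 3.4 + 5.5 + 6.1 = 25.6.
Posterior ∝ λe^(−7λ) · λ^4e^(−25.6λ) = λ^5e^(−32.6λ), i.e. Gamma(6, 32.6).
Mode = (a−1)/b = 5/32.6 ≈ 0.153.

λ̂_MAP = 0.153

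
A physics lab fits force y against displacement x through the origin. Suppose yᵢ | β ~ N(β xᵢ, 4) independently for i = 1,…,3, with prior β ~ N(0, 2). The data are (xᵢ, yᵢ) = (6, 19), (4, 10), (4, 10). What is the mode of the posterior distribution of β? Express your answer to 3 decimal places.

β̂_MAP = 2.771

log p(β | y) = −Σ(yᵢ − βxᵢ)²/(2·4) − β²/(2·2) + const.
Setting the derivative to zero: Σxᵢ(yᵢ − βxᵢ)/4 − β/2 = 0, so β = Σxᵢyᵢ / (Σxᵢ² + σ²/τ²).
Σxᵢyᵢ = 6·19 + 4·10 + 4·10 = 194; Σxᵢ² = 68; σ²/τ² = 2.
β̂_MAP = 194 / (68 + 2) = 194/70 ≈ 2.771.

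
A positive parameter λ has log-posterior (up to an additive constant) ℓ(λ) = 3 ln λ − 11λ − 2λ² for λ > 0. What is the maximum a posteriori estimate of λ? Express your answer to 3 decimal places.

λ̂_MAP = 0.250

ℓ'(λ) = 3/λ − 11 − 4λ. Setting this to zero and multiplying by λ: 4λ² + 11λ − 3 = 0.
λ = (−11 + √(11² + 4·4·3)) / (2·4) = (−11 + √169) / 8 = (−11 + 13)/8 = 1/4.
ℓ''(λ) = −3/λ² − 4 < 0, confirming a maximum.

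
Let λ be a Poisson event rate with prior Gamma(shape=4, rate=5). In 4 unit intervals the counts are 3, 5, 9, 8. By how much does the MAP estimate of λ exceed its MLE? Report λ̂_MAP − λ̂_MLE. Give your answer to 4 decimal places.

Σxᵢ = 25. Posterior is Gamma(29, 9); MAP = (29−1)/9 = 28/9 ≈ 3.11111.
MLE = x̄ = 25/4 ≈ 6.25000.
Difference = 28/9 − 25/4 = -113/36 ≈ -3.1389.

MAP − MLE = -3.1389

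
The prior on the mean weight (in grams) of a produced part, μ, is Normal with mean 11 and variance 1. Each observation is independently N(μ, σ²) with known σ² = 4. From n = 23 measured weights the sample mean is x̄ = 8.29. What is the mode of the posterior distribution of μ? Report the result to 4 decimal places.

n = 23, x̄ = 8.29.
For a Normal prior and Normal likelihood with known variance, the posterior is Normal; its mode equals its mean, the precision-weighted average.
Prior precision 1/σ₀² = 1/1 = 1; data precision n/σ² = 23/4 = 5.75.
μ̂ = (1·11 + 5.75·8.29) / (1 + 5.75) = 58.6675/6.75 = 23467/2700 ≈ 8.6915.

μ̂_MAP = 8.6915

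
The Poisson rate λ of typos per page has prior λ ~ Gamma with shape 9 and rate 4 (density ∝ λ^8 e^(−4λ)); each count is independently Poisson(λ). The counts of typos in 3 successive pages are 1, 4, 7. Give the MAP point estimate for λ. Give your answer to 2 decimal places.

Σxᵢ = 1+4+7 = 12, with n = 3.
Posterior ∝ λ^8e^(−4λ) · λ^12e^(−3λ) = λ^20e^(−7λ), i.e. Gamma(shape=21, rate=7).
The mode of a Gamma(a, b) with a ≥ 1 (shape–rate) is (a−1)/b = 20/7 ≈ 2.86.

λ̂_MAP = 2.86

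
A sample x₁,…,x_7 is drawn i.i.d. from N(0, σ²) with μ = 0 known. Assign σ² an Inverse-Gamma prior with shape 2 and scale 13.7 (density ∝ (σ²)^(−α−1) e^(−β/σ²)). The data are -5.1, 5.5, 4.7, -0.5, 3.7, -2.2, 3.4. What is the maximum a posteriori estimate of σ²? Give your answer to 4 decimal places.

Sum of squared deviations about the known mean: SS = (-5.1−0)² + (5.5−0)² + (4.7−0)² + (-0.5−0)² + (3.7−0)² + (-2.2−0)² + (3.4−0)² = 108.69.
The Normal likelihood contributes (σ²)^(−n/2) exp(−SS/(2σ²)), so the posterior is Inverse-Gamma(α + n/2, β + SS/2) = Inverse-Gamma(5.5, 68.045).
The mode of Inverse-Gamma(a, b) is b/(a+1) = 68.045/6.5 ≈ 10.4685.

σ̂²_MAP = 10.4685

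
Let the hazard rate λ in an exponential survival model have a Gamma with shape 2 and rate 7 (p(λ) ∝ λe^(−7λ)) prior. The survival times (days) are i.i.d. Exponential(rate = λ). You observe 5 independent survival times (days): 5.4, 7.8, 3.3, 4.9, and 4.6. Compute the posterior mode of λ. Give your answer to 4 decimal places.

The Exponential(rate=λ) likelihood is ∝ λ^n e^(−λΣtᵢ). Here n = 5 and Σtᵢ = 5.4 + 7.8 + 3.3 + 4.9 + 4.6 = 26.
Posterior ∝ λe^(−7λ) · λ^5e^(−26λ) = λ^6e^(−33λ), i.e. Gamma(7, 33).
Mode = (a−1)/b = 6/33 ≈ 0.1818.

λ̂_MAP = 0.1818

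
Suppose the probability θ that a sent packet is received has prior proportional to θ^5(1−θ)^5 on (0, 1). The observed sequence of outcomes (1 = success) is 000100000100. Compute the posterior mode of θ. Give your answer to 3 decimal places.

The prior density ∝ θ^5(1−θ)^5 is the kernel of Beta(6, 6).
Data: 2 successes in 12 trials (from the sequence). The binomial likelihood contributes θ^2(1−θ)^10, so the posterior is Beta(6+2, 6+10) = Beta(8, 16).
For Beta(a, b) with a, b > 1 the mode is (a−1)/(a+b−2) = 7/22 ≈ 0.318.

θ̂_MAP = 0.318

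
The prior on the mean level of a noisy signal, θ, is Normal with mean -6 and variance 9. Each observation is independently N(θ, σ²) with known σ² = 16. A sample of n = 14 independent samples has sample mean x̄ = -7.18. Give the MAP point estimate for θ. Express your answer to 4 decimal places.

n = 14, x̄ = -7.18.
For a Normal prior and Normal likelihood with known variance, the posterior is Normal; its mode equals its mean, the precision-weighted average.
Prior precision 1/σ₀² = 1/9; data precision n/σ² = 14/16 = 0.875.
θ̂ = ((1/9)·(-6) + 0.875·(-7.18)) / (1/9 + 0.875) = (-8339/1200)/(71/72) = -25017/3550 ≈ -7.0470.

θ̂_MAP = -7.0470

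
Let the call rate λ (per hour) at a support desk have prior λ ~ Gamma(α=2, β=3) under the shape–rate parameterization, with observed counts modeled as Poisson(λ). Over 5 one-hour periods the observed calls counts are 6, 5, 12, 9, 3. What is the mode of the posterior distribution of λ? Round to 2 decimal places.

λ̂_MAP = 4.50

Σxᵢ = 6+5+12+9+3 = 35, with n = 5.
Posterior ∝ λe^(−3λ) · λ^35e^(−5λ) = λ^36e^(−8λ), i.e. Gamma(shape=37, rate=8).
The mode of a Gamma(a, b) with a ≥ 1 (shape–rate) is (a−1)/b = 36/8 ≈ 4.50.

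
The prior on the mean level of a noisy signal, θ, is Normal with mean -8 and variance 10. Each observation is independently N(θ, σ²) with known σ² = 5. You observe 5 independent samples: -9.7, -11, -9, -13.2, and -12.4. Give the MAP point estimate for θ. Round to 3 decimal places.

θ̂_MAP = -10.782

n = 5; x̄ = ((-9.7) + (-11) + (-9) + (-13.2) + (-12.4))/5 = -55.3/5 = -11.06.
For a Normal prior and Normal likelihood with known variance, the posterior is Normal; its mode equals its mean, the precision-weighted average.
Prior precision 1/σ₀² = 1/10 = 0.1; data precision n/σ² = 5/5 = 1.
θ̂ = (0.1·(-8) + 1·(-11.06)) / (0.1 + 1) = (-11.86)/1.1 = -593/55 ≈ -10.782.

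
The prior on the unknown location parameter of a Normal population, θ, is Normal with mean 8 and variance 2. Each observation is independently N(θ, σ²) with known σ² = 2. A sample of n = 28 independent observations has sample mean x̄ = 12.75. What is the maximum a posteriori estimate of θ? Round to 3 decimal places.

θ̂_MAP = 12.586

n = 28, x̄ = 12.75.
For a Normal prior and Normal likelihood with known variance, the posterior is Normal; its mode equals its mean, the precision-weighted average.
Prior precision 1/σ₀² = 1/2 = 0.5; data precision n/σ² = 28/2 = 14.
θ̂ = (0.5·8 + 14·12.75) / (0.5 + 14) = 182.5/14.5 = 365/29 ≈ 12.586.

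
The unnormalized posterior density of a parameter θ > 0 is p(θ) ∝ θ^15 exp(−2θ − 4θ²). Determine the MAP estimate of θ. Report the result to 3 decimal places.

ℓ'(θ) = 15/θ − 2 − 8θ. Setting this to zero and multiplying by θ: 8θ² + 2θ − 15 = 0.
θ = (−2 + √(2² + 4·8·15)) / (2·8) = (−2 + √484) / 16 = (−2 + 22)/16 = 5/4.
ℓ''(θ) = −15/θ² − 8 < 0, confirming a maximum.

θ̂_MAP = 1.250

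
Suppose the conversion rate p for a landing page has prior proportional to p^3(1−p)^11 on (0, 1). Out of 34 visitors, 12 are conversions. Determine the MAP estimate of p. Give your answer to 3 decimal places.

The prior density ∝ p^3(1−p)^11 is the kernel of Beta(4, 12).
Data: 12 successes in 34 trials. The binomial likelihood contributes p^12(1−p)^22, so the posterior is Beta(4+12, 12+22) = Beta(16, 34).
For Beta(a, b) with a, b > 1 the mode is (a−1)/(a+b−2) = 15/48 ≈ 0.313.

p̂_MAP = 0.313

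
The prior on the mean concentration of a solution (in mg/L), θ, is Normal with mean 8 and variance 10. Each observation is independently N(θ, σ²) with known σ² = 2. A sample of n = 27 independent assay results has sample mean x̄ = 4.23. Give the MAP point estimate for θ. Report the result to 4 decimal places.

θ̂_MAP = 4.2577

n = 27, x̄ = 4.23.
For a Normal prior and Normal likelihood with known variance, the posterior is Normal; its mode equals its mean, the precision-weighted average.
Prior precision 1/σ₀² = 1/10 = 0.1; data precision n/σ² = 27/2 = 13.5.
θ̂ = (0.1·8 + 13.5·4.23) / (0.1 + 13.5) = 57.905/13.6 = 11581/2720 ≈ 4.2577.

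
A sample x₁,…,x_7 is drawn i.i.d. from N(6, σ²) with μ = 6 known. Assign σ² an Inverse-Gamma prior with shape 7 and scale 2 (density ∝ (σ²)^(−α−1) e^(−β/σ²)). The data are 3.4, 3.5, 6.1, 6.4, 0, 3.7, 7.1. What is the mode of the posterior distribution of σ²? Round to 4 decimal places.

Sum of squared deviations about the known mean: SS = (3.4−6)² + (3.5−6)² + (6.1−6)² + (6.4−6)² + (0−6)² + (3.7−6)² + (7.1−6)² = 55.68.
The Normal likelihood contributes (σ²)^(−n/2) exp(−SS/(2σ²)), so the posterior is Inverse-Gamma(α + n/2, β + SS/2) = Inverse-Gamma(10.5, 29.84).
The mode of Inverse-Gamma(a, b) is b/(a+1) = 29.84/11.5 ≈ 2.5948.

σ̂²_MAP = 2.5948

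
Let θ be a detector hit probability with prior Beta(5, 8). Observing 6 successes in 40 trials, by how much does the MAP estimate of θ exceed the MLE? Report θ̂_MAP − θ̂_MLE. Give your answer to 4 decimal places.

Posterior is Beta(11, 42); MAP = (11−1)/(53−2) = 10/51 ≈ 0.19608.
MLE ignores the prior: θ̂_MLE = k/n = 6/40 ≈ 0.15000.
Difference = 10/51 − 6/40 = 47/1020 ≈ 0.0461.

MAP − MLE = 0.0461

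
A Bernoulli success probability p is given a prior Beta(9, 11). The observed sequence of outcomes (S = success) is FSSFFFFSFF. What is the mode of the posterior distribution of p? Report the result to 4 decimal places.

Prior: Beta(9, 11).
Data: 3 successes in 10 trials (from the sequence). The binomial likelihood contributes p^3(1−p)^7, so the posterior is Beta(9+3, 11+7) = Beta(12, 18).
For Beta(a, b) with a, b > 1 the mode is (a−1)/(a+b−2) = 11/28 ≈ 0.3929.

p̂_MAP = 0.3929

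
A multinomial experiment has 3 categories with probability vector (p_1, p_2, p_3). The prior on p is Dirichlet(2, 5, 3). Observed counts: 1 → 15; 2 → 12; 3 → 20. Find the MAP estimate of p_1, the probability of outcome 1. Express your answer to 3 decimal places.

MAP estimate: 0.296

The posterior is Dirichlet(αᵢ + nᵢ) = Dirichlet(17, 17, 23).
For a Dirichlet(a₁,…,a_K) with all aᵢ > 1, the mode has j-th component (aⱼ − 1)/(Σaᵢ − K).
Here Σaᵢ = 57 and K = 3, so p_1 = (17 − 1)/(57 − 3) = 16/54 ≈ 0.296.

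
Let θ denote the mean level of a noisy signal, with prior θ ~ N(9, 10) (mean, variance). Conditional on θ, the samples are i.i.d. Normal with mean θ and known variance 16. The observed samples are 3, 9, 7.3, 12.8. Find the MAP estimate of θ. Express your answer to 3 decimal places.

θ̂_MAP = 8.304

n = 4; x̄ = (3 + 9 + 7.3 + 12.8)/4 = 32.1/4 = 8.025.
For a Normal prior and Normal likelihood with known variance, the posterior is Normal; its mode equals its mean, the precision-weighted average.
Prior precision 1/σ₀² = 1/10 = 0.1; data precision n/σ² = 4/16 = 0.25.
θ̂ = (0.1·9 + 0.25·8.025) / (0.1 + 0.25) = 2.90625/0.35 = 465/56 ≈ 8.304.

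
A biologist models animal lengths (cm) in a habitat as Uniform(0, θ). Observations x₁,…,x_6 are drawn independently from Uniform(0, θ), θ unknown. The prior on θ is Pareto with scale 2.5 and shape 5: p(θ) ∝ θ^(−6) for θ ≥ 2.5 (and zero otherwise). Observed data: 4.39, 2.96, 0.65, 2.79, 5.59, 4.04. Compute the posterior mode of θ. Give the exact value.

The Uniform(0, θ) likelihood is θ^(−n) for θ ≥ max(xᵢ), zero otherwise. Here max(xᵢ) = 5.59.
Posterior ∝ θ^(−6) · θ^(−6) = θ^(−12) on θ ≥ max(2.5, 5.59) = 5.59.
This density is strictly decreasing in θ, so the posterior mode lies at the lower boundary of the support.

θ̂_MAP = 5.59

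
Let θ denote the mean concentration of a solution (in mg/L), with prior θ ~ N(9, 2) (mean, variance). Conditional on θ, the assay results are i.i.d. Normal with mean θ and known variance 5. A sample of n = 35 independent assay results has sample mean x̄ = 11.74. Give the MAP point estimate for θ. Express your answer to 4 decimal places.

θ̂_MAP = 11.5573

n = 35, x̄ = 11.74.
For a Normal prior and Normal likelihood with known variance, the posterior is Normal; its mode equals its mean, the precision-weighted average.
Prior precision 1/σ₀² = 1/2 = 0.5; data precision n/σ² = 35/5 = 7.
θ̂ = (0.5·9 + 7·11.74) / (0.5 + 7) = 86.68/7.5 = 4334/375 ≈ 11.5573.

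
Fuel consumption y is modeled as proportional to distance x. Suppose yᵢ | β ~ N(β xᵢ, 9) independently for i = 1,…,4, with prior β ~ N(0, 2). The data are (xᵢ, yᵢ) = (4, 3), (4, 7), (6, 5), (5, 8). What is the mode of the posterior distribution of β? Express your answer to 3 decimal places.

β̂_MAP = 1.128

log p(β | y) = −Σ(yᵢ − βxᵢ)²/(2·9) − β²/(2·2) + const.
Setting the derivative to zero: Σxᵢ(yᵢ − βxᵢ)/9 − β/2 = 0, so β = Σxᵢyᵢ / (Σxᵢ² + σ²/τ²).
Σxᵢyᵢ = 4·3 + 4·7 + 6·5 + 5·8 = 110; Σxᵢ² = 93; σ²/τ² = 4.5.
β̂_MAP = 110 / (93 + 4.5) = 110/97.5 ≈ 1.128.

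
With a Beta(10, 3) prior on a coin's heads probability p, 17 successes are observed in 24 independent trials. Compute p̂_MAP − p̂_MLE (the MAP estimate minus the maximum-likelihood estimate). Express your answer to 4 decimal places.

MAP − MLE = 0.0345

Posterior is Beta(27, 10); MAP = (27−1)/(37−2) = 26/35 ≈ 0.74286.
MLE ignores the prior: p̂_MLE = k/n = 17/24 ≈ 0.70833.
Difference = 26/35 − 17/24 = 29/840 ≈ 0.0345.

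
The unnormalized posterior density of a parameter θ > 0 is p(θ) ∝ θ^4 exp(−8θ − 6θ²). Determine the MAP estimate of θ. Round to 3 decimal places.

ℓ'(θ) = 4/θ − 8 − 12θ. Setting this to zero and multiplying by θ: 12θ² + 8θ − 4 = 0.
θ = (−8 + √(8² + 4·12·4)) / (2·12) = (−8 + √256) / 24 = (−8 + 16)/24 = 1/3.
ℓ''(θ) = −4/θ² − 12 < 0, confirming a maximum.

θ̂_MAP = 0.333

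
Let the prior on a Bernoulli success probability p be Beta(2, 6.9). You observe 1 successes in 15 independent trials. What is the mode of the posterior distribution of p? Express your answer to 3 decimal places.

p̂_MAP = 0.091

Prior: Beta(2, 6.9).
Data: 1 success in 15 trials. The binomial likelihood contributes p(1−p)^14, so the posterior is Beta(2+1, 6.9+14) = Beta(3, 20.9).
For Beta(a, b) with a, b > 1 the mode is (a−1)/(a+b−2) = 2/21.9 ≈ 0.091.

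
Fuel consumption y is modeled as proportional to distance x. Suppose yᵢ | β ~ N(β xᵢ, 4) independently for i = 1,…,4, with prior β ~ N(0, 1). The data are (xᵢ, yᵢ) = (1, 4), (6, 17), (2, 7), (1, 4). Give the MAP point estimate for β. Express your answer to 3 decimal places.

β̂_MAP = 2.696

log p(β | y) = −Σ(yᵢ − βxᵢ)²/(2·4) − β²/(2·1) + const.
Setting the derivative to zero: Σxᵢ(yᵢ − βxᵢ)/4 − β/1 = 0, so β = Σxᵢyᵢ / (Σxᵢ² + σ²/τ²).
Σxᵢyᵢ = 1·4 + 6·17 + 2·7 + 1·4 = 124; Σxᵢ² = 42; σ²/τ² = 4.
β̂_MAP = 124 / (42 + 4) = 124/46 ≈ 2.696.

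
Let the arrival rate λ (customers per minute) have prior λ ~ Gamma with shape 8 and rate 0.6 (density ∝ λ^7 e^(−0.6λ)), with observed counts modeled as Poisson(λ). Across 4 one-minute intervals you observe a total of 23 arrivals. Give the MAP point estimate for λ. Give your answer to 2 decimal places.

λ̂_MAP = 6.52

Σxᵢ = 23, n = 4.
Posterior ∝ λ^7e^(−0.6λ) · λ^23e^(−4λ) = λ^30e^(−4.6λ), i.e. Gamma(shape=31, rate=4.6).
The mode of a Gamma(a, b) with a ≥ 1 (shape–rate) is (a−1)/b = 30/4.6 ≈ 6.52.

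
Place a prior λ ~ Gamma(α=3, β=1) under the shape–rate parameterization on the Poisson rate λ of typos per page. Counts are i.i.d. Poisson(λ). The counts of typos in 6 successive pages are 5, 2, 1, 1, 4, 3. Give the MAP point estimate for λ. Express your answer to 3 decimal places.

Σxᵢ = 5+2+1+1+4+3 = 16, with n = 6.
Posterior ∝ λ^2e^(−1λ) · λ^16e^(−6λ) = λ^18e^(−7λ), i.e. Gamma(shape=19, rate=7).
The mode of a Gamma(a, b) with a ≥ 1 (shape–rate) is (a−1)/b = 18/7 ≈ 2.571.

λ̂_MAP = 2.571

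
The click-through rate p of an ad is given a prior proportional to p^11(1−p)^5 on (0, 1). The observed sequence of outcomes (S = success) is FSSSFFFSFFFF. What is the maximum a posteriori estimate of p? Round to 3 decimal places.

p̂_MAP = 0.536

The prior density ∝ p^11(1−p)^5 is the kernel of Beta(12, 6).
Data: 4 successes in 12 trials (from the sequence). The binomial likelihood contributes p^4(1−p)^8, so the posterior is Beta(12+4, 6+8) = Beta(16, 14).
For Beta(a, b) with a, b > 1 the mode is (a−1)/(a+b−2) = 15/28 ≈ 0.536.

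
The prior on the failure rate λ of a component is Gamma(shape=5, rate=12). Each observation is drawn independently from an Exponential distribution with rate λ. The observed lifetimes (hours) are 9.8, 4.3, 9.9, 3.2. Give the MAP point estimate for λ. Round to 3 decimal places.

The Exponential(rate=λ) likelihood is ∝ λ^n e^(−λΣtᵢ). Here n = 4 and Σtᵢ = 9.8 + 4.3 + 9.9 + 3.2 = 27.2.
Posterior ∝ λ^4e^(−12λ) · λ^4e^(−27.2λ) = λ^8e^(−39.2λ), i.e. Gamma(9, 39.2).
Mode = (a−1)/b = 8/39.2 ≈ 0.204.

λ̂_MAP = 0.204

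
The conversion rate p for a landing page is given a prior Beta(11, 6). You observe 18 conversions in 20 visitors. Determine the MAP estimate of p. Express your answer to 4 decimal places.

p̂_MAP = 0.8000

Prior: Beta(11, 6).
Data: 18 successes in 20 trials. The binomial likelihood contributes p^18(1−p)^2, so the posterior is Beta(11+18, 6+2) = Beta(29, 8).
For Beta(a, b) with a, b > 1 the mode is (a−1)/(a+b−2) = 28/35 ≈ 0.8000.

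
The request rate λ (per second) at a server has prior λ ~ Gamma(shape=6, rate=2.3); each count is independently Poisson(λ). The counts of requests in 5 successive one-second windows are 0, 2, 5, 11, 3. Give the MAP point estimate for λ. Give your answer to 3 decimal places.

λ̂_MAP = 3.562

Σxᵢ = 0+2+5+11+3 = 21, with n = 5.
Posterior ∝ λ^5e^(−2.3λ) · λ^21e^(−5λ) = λ^26e^(−7.3λ), i.e. Gamma(shape=27, rate=7.3).
The mode of a Gamma(a, b) with a ≥ 1 (shape–rate) is (a−1)/b = 26/7.3 ≈ 3.562.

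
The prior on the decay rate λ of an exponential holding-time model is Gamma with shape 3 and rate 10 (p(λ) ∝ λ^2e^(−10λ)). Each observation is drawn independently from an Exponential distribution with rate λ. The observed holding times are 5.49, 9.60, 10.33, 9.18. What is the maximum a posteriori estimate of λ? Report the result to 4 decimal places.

The Exponential(rate=λ) likelihood is ∝ λ^n e^(−λΣtᵢ). Here n = 4 and Σtᵢ = 5.49 + 9.60 + 10.33 + 9.18 = 34.60.
Posterior ∝ λ^2e^(−10λ) · λ^4e^(−34.60λ) = λ^6e^(−44.60λ), i.e. Gamma(7, 44.60).
Mode = (a−1)/b = 6/44.60 ≈ 0.1345.

λ̂_MAP = 0.1345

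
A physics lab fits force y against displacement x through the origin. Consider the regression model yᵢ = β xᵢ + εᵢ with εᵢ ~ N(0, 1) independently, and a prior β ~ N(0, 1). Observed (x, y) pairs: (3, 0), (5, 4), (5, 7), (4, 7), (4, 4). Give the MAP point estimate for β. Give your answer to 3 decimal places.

log p(β | y) = −Σ(yᵢ − βxᵢ)²/(2·1) − β²/(2·1) + const.
Setting the derivative to zero: Σxᵢ(yᵢ − βxᵢ)/1 − β/1 = 0, so β = Σxᵢyᵢ / (Σxᵢ² + σ²/τ²).
Σxᵢyᵢ = 3·0 + 5·4 + 5·7 + 4·7 + 4·4 = 99; Σxᵢ² = 91; σ²/τ² = 1.
β̂_MAP = 99 / (91 + 1) = 99/92 ≈ 1.076.

β̂_MAP = 1.076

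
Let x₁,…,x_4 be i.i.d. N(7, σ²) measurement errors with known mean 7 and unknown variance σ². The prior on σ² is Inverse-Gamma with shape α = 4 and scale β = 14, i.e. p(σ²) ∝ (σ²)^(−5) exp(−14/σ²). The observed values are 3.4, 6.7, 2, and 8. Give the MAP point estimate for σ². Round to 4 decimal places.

Sum of squared deviations about the known mean: SS = (3.4−7)² + (6.7−7)² + (2−7)² + (8−7)² = 39.05.
The Normal likelihood contributes (σ²)^(−n/2) exp(−SS/(2σ²)), so the posterior is Inverse-Gamma(α + n/2, β + SS/2) = Inverse-Gamma(6, 33.525).
The mode of Inverse-Gamma(a, b) is b/(a+1) = 33.525/7 ≈ 4.7893.

σ̂²_MAP = 4.7893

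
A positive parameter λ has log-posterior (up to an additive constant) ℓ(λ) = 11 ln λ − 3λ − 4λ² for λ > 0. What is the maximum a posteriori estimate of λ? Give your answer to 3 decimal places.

ℓ'(λ) = 11/λ − 3 − 8λ. Setting this to zero and multiplying by λ: 8λ² + 3λ − 11 = 0.
λ = (−3 + √(3² + 4·8·11)) / (2·8) = (−3 + √361) / 16 = (−3 + 19)/16 = 1.
ℓ''(λ) = −11/λ² − 8 < 0, confirming a maximum.

λ̂_MAP = 1.000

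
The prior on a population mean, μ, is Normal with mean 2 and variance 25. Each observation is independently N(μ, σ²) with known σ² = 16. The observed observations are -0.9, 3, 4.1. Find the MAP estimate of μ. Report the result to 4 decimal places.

μ̂_MAP = 2.0549

n = 3; x̄ = ((-0.9) + 3 + 4.1)/3 = 6.2/3 = 31/15 ≈ 2.0667.
For a Normal prior and Normal likelihood with known variance, the posterior is Normal; its mode equals its mean, the precision-weighted average.
Prior precision 1/σ₀² = 1/25 = 0.04; data precision n/σ² = 3/16 = 0.1875.
μ̂ = (0.04·2 + 0.1875·(31/15)) / (0.04 + 0.1875) = 0.4675/0.2275 = 187/91 ≈ 2.0549.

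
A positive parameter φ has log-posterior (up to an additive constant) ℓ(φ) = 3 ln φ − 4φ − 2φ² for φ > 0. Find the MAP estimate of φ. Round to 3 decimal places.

φ̂_MAP = 0.500

ℓ'(φ) = 3/φ − 4 − 4φ. Setting this to zero and multiplying by φ: 4φ² + 4φ − 3 = 0.
φ = (−4 + √(4² + 4·4·3)) / (2·4) = (−4 + √64) / 8 = (−4 + 8)/8 = 1/2.
ℓ''(φ) = −3/φ² − 4 < 0, confirming a maximum.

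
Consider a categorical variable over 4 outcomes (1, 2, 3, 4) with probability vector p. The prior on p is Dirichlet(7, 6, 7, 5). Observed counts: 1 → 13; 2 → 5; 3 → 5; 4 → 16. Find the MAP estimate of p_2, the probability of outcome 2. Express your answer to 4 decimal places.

The posterior is Dirichlet(αᵢ + nᵢ) = Dirichlet(20, 11, 12, 21).
For a Dirichlet(a₁,…,a_K) with all aᵢ > 1, the mode has j-th component (aⱼ − 1)/(Σaᵢ − K).
Here Σaᵢ = 64 and K = 4, so p_2 = (11 − 1)/(64 − 4) = 10/60 ≈ 0.1667.

MAP estimate: 0.1667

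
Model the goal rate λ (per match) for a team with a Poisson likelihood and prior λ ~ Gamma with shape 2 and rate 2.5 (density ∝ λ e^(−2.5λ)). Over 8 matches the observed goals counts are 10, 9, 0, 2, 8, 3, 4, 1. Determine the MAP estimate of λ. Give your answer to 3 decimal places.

Σxᵢ = 10+9+0+2+8+3+4+1 = 37, with n = 8.
Posterior ∝ λe^(−2.5λ) · λ^37e^(−8λ) = λ^38e^(−10.5λ), i.e. Gamma(shape=39, rate=10.5).
The mode of a Gamma(a, b) with a ≥ 1 (shape–rate) is (a−1)/b = 38/10.5 ≈ 3.619.

λ̂_MAP = 3.619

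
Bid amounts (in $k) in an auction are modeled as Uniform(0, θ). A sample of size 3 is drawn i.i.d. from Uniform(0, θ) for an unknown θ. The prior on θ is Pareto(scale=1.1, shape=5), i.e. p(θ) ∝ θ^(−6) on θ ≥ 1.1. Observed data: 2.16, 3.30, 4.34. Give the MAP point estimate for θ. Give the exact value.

The Uniform(0, θ) likelihood is θ^(−n) for θ ≥ max(xᵢ), zero otherwise. Here max(xᵢ) = 4.34.
Posterior ∝ θ^(−6) · θ^(−3) = θ^(−9) on θ ≥ max(1.1, 4.34) = 4.34.
This density is strictly decreasing in θ, so the posterior mode lies at the lower boundary of the support.

θ̂_MAP = 4.34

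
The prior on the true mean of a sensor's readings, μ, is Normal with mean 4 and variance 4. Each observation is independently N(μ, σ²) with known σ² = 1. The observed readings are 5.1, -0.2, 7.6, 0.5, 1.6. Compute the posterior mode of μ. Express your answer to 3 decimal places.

n = 5; x̄ = (5.1 + (-0.2) + 7.6 + 0.5 + 1.6)/5 = 14.6/5 = 2.92.
For a Normal prior and Normal likelihood with known variance, the posterior is Normal; its mode equals its mean, the precision-weighted average.
Prior precision 1/σ₀² = 1/4 = 0.25; data precision n/σ² = 5/1 = 5.
μ̂ = (0.25·4 + 5·2.92) / (0.25 + 5) = 15.6/5.25 = 104/35 ≈ 2.971.

μ̂_MAP = 2.971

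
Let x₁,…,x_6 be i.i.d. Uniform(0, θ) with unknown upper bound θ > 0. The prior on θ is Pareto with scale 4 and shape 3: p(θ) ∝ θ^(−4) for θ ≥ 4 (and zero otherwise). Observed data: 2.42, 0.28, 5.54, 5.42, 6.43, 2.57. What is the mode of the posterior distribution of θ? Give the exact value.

The Uniform(0, θ) likelihood is θ^(−n) for θ ≥ max(xᵢ), zero otherwise. Here max(xᵢ) = 6.43.
Posterior ∝ θ^(−4) · θ^(−6) = θ^(−10) on θ ≥ max(4, 6.43) = 6.43.
This density is strictly decreasing in θ, so the posterior mode lies at the lower boundary of the support.

θ̂_MAP = 6.43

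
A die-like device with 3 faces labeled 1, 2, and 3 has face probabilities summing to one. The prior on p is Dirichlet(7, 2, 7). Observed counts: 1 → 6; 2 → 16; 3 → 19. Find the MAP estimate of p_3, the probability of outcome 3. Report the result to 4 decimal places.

MAP estimate: 0.4630

The posterior is Dirichlet(αᵢ + nᵢ) = Dirichlet(13, 18, 26).
For a Dirichlet(a₁,…,a_K) with all aᵢ > 1, the mode has j-th component (aⱼ − 1)/(Σaᵢ − K).
Here Σaᵢ = 57 and K = 3, so p_3 = (26 − 1)/(57 − 3) = 25/54 ≈ 0.4630.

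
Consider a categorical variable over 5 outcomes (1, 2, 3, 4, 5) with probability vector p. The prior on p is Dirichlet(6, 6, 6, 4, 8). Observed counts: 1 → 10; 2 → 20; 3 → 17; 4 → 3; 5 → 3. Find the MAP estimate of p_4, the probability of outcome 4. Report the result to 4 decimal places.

The posterior is Dirichlet(αᵢ + nᵢ) = Dirichlet(16, 26, 23, 7, 11).
For a Dirichlet(a₁,…,a_K) with all aᵢ > 1, the mode has j-th component (aⱼ − 1)/(Σaᵢ − K).
Here Σaᵢ = 83 and K = 5, so p_4 = (7 − 1)/(83 − 5) = 6/78 ≈ 0.0769.

MAP estimate: 0.0769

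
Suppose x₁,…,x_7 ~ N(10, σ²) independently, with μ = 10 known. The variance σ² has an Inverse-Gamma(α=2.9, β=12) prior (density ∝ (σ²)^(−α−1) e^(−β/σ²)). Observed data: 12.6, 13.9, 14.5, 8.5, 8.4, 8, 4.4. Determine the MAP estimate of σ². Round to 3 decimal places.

σ̂²_MAP = 7.189

Sum of squared deviations about the known mean: SS = (12.6−10)² + (13.9−10)² + (14.5−10)² + (8.5−10)² + (8.4−10)² + (8−10)² + (4.4−10)² = 82.39.
The Normal likelihood contributes (σ²)^(−n/2) exp(−SS/(2σ²)), so the posterior is Inverse-Gamma(α + n/2, β + SS/2) = Inverse-Gamma(6.4, 53.195).
The mode of Inverse-Gamma(a, b) is b/(a+1) = 53.195/7.4 ≈ 7.189.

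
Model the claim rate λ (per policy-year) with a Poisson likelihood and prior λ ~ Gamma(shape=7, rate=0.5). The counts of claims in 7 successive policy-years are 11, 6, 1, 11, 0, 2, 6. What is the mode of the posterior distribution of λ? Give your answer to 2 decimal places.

Σxᵢ = 11+6+1+11+0+2+6 = 37, with n = 7.
Posterior ∝ λ^6e^(−0.5λ) · λ^37e^(−7λ) = λ^43e^(−7.5λ), i.e. Gamma(shape=44, rate=7.5).
The mode of a Gamma(a, b) with a ≥ 1 (shape–rate) is (a−1)/b = 43/7.5 ≈ 5.73.

λ̂_MAP = 5.73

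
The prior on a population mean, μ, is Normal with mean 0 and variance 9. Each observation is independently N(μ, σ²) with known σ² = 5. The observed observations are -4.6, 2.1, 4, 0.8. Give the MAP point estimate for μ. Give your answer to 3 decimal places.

μ̂_MAP = 0.505

n = 4; x̄ = ((-4.6) + 2.1 + 4 + 0.8)/4 = 2.3/4 = 0.575.
For a Normal prior and Normal likelihood with known variance, the posterior is Normal; its mode equals its mean, the precision-weighted average.
Prior precision 1/σ₀² = 1/9; data precision n/σ² = 4/5 = 0.8.
μ̂ = ((1/9)·0 + 0.8·0.575) / (1/9 + 0.8) = 0.46/(41/45) = 207/410 ≈ 0.505.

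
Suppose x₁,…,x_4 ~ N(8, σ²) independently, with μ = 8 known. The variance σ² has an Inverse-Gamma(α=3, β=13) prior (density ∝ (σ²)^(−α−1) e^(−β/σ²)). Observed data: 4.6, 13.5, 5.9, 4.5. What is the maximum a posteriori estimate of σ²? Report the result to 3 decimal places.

σ̂²_MAP = 7.039

Sum of squared deviations about the known mean: SS = (4.6−8)² + (13.5−8)² + (5.9−8)² + (4.5−8)² = 58.47.
The Normal likelihood contributes (σ²)^(−n/2) exp(−SS/(2σ²)), so the posterior is Inverse-Gamma(α + n/2, β + SS/2) = Inverse-Gamma(5, 42.235).
The mode of Inverse-Gamma(a, b) is b/(a+1) = 42.235/6 ≈ 7.039.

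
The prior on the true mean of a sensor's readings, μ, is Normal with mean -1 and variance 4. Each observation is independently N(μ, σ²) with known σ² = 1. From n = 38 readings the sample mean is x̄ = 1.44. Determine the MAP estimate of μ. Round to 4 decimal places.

n = 38, x̄ = 1.44.
For a Normal prior and Normal likelihood with known variance, the posterior is Normal; its mode equals its mean, the precision-weighted average.
Prior precision 1/σ₀² = 1/4 = 0.25; data precision n/σ² = 38/1 = 38.
μ̂ = (0.25·(-1) + 38·1.44) / (0.25 + 38) = 54.47/38.25 = 5447/3825 ≈ 1.4241.

μ̂_MAP = 1.4241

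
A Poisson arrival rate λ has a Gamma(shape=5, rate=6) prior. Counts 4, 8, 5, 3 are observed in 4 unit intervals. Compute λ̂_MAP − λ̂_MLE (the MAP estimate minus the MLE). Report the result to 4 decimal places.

MAP − MLE = -2.6000

Σxᵢ = 20. Posterior is Gamma(25, 10); MAP = (25−1)/10 = 24/10 ≈ 2.40000.
MLE = x̄ = 20/4 ≈ 5.00000.
Difference = 24/10 − 20/4 = -13/5 ≈ -2.6000.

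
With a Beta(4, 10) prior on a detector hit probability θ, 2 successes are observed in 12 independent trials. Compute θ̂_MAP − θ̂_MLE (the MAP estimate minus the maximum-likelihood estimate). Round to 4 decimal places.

Posterior is Beta(6, 20); MAP = (6−1)/(26−2) = 5/24 ≈ 0.20833.
MLE ignores the prior: θ̂_MLE = k/n = 2/12 ≈ 0.16667.
Difference = 5/24 − 2/12 = 1/24 ≈ 0.0417.

MAP − MLE = 0.0417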